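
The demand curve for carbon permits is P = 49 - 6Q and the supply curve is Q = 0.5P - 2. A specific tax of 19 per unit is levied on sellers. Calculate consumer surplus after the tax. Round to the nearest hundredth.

Rewriting supply in inverse form: P = 4 + 2Q.
Pre-tax equilibrium: 49 - 6Q = 4 + 2Q gives Q* = 5.625, P* = 15.25.
With the tax, sellers need 19 more per unit: 49 - 6Q = 4 + 2Q + 19, so Q_t = 3.25. Buyers pay P_b = 29.5; sellers receive P_s = P_b - 19 = 10.5.
Consumer surplus is the triangle under demand above P_b: (1/2)(3.25)(49 - 29.5) = 31.6875.

31.69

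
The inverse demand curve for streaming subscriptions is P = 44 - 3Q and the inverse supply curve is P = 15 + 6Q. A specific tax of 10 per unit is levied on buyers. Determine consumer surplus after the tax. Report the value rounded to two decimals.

6.69

Pre-tax equilibrium: 44 - 3Q = 15 + 6Q gives Q* = 3.2222, P* = 34.3333.
A tax on buyers shifts demand down by 10: (44 - 10) - 3Q = 15 + 6Q, so Q_t = 2.1111. Buyers pay P_b = 37.6667; sellers receive P_s = P_b - 10 = 27.6667.
CS = (1/2)(Q_t)(44 - P_b) = (1/2)(2.1111)(6.3333) = 6.6852.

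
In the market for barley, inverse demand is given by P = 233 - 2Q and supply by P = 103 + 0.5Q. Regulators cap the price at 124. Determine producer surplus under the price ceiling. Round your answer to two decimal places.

Without the control, 233 - 2Q = 103 + 0.5Q so Q* = 52 and P* = 129.
At the ceiling price 124, quantity supplied is (124 - 103)/0.5 = 42; supply is the short side, so Q = 42 trades at P = 124.
PS is the triangle above supply below 124: (1/2)(42)(124 - 103) = 441.

441.00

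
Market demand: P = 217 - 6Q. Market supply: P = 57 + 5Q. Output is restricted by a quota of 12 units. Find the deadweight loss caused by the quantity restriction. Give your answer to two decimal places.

35.64

Unrestricted equilibrium: Q* = (217 - 57)/(6 + 5) = 14.5455.
At Q = 12 the demand price is 217 - 6(12) = 145 and the supply price is 57 + 5(12) = 117.
DWL = (1/2)(gap between curves at 12) x (Q* - 12) = (1/2)(28)(2.5455) = 35.6364.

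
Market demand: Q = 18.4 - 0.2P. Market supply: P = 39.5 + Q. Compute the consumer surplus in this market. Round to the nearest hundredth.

Rewriting demand in inverse form: P = 92 - 5Q.
Setting demand equal to supply, 52.5 = 6Q, so Q* = 8.75 and P* = 48.25.
CS is the area between the demand curve and P* from 0 to Q*: (1/2)(8.75)(43.75) = 191.4062.

191.41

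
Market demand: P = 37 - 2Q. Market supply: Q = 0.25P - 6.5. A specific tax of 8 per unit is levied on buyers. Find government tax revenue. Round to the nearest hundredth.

Rewriting supply in inverse form: P = 26 + 4Q.
Pre-tax equilibrium: 37 - 2Q = 26 + 4Q gives Q* = 1.8333, P* = 33.3333.
A tax on buyers shifts demand down by 8: (37 - 8) - 2Q = 26 + 4Q, so Q_t = 0.5. Buyers pay P_b = 36; sellers receive P_s = P_b - 8 = 28.
Tax revenue = t x Q_t = 8 x 0.5 = 4.

4.00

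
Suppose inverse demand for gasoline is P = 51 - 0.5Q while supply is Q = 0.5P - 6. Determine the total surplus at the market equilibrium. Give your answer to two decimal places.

Rewriting supply in inverse form: P = 12 + 2Q.
Setting demand equal to supply, 39 = 2.5Q, so Q* = 15.6 and P* = 43.2.
CS = (1/2)(15.6)(7.8) = 60.84 and PS = (1/2)(15.6)(31.2) = 243.36, so total surplus = 304.2.

304.20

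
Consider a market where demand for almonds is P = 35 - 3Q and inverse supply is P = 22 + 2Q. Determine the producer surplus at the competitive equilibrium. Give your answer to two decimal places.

Setting demand equal to supply, 13 = 5Q, so Q* = 2.6 and P* = 27.2.
Producer surplus is the triangle above supply below P*: (1/2)(2.6)(27.2 - 22) = (1/2)(2.6)(5.2) = 6.76.

6.76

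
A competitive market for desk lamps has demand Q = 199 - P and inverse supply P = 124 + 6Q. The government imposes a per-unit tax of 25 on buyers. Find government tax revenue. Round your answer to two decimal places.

178.57

Rewriting demand in inverse form: P = 199 - Q.
Without the tax, 199 - Q = 124 + 6Q so Q* = 10.7143 and P* = 188.2857.
A tax on buyers shifts demand down by 25: (199 - 25) - Q = 124 + 6Q, so Q_t = 7.1429. Buyers pay P_b = 191.8571; sellers receive P_s = P_b - 25 = 166.8571.
Revenue is the tax times quantity traded: 25 x 7.1429 = 178.5714.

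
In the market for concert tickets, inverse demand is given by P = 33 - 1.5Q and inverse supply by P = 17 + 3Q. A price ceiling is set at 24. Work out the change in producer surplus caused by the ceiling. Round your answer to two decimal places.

-10.80

Without the control, 33 - 1.5Q = 17 + 3Q so Q* = 3.5556 and P* = 27.6667.
At the ceiling price 24, quantity supplied is (24 - 17)/3 = 2.3333; supply is the short side, so Q = 2.3333 trades at P = 24.
PS goes from (1/2)(3.5556)(10.6667) = 18.963 to 8.1667 (computed as (24 - 17)(2.3333) - (1/2)(3)(2.3333)^2), a change of -10.7963.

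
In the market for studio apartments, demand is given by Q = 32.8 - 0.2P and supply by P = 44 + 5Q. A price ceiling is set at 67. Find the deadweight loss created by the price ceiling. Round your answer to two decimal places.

Rewriting demand in inverse form: P = 164 - 5Q.
Without the control, 164 - 5Q = 44 + 5Q so Q* = 12 and P* = 104.
At P = 67, sellers supply (67 - 44)/5 = 4.6 while buyers want more, so the quantity traded is 4.6 at price 67.
The lost-trades triangle has base Q* - 4.6 = 7.4 and height equal to the gap between the curves at Q = 4.6, which is 141 - 67 = 74. DWL = (1/2)(7.4)(74) = 273.8.

273.80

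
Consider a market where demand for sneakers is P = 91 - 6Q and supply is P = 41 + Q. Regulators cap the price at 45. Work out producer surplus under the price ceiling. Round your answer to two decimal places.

Free-market equilibrium: 91 - 6Q = 41 + Q gives Q* = 7.1429, P* = 48.1429.
At the ceiling price 45, quantity supplied is (45 - 41)/1 = 4; supply is the short side, so Q = 4 trades at P = 45.
PS is the triangle above supply below 45: (1/2)(4)(45 - 41) = 8.

8.00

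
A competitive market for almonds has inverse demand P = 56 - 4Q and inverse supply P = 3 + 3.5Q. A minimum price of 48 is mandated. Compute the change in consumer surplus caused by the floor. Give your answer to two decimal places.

-91.88

Free-market equilibrium: 56 - 4Q = 3 + 3.5Q gives Q* = 7.0667, P* = 27.7333.
At the floor price 48, quantity demanded is (56 - 48)/4 = 2; demand is the short side, so Q = 2 trades at P = 48.
CS goes from (1/2)(7.0667)(28.2667) = 99.8756 to 8 (computed as (56 - 48)(2) - (1/2)(4)(2)^2), a change of -91.8756.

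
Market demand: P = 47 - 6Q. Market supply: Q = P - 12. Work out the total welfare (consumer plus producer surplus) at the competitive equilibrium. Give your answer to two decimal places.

Rewriting supply in inverse form: P = 12 + Q.
Setting demand equal to supply, 35 = 7Q, so Q* = 5 and P* = 17.
Total surplus is the full triangle between the curves from 0 to Q*: (1/2)(5)(47 - 12) = 87.5.

87.50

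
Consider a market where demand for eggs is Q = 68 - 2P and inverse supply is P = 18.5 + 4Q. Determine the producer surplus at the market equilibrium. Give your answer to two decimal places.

Rewriting demand in inverse form: P = 34 - 0.5Q.
Set 34 - 0.5Q = 18.5 + 4Q, which gives 15.5 = 4.5Q, so Q* = 3.4444 and P* = 34 - 0.5(3.4444) = 32.2778.
The supply curve's price intercept is 18.5, so PS = (1/2)(Q*)(P* - 18.5) = (1/2)(3.4444)(13.7778) = 23.7284.

23.73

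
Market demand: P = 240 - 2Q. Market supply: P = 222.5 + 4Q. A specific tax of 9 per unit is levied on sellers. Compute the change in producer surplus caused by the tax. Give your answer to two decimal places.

Pre-tax equilibrium: 240 - 2Q = 222.5 + 4Q gives Q* = 2.9167, P* = 234.1667.
A tax on sellers shifts supply up by 9: 240 - 2Q = 222.5 + 4Q + 9, so Q_t = 1.4167. Buyers pay P_b = 237.1667; sellers receive P_s = P_b - 9 = 228.1667.
PS falls from (1/2)(2.9167)(11.6667) = 17.0139 to (1/2)(1.4167)(5.6667) = 4.0139, a change of -13.

-13.00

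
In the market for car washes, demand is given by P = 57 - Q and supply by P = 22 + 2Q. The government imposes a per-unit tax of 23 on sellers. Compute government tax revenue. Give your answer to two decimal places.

92.00

Pre-tax equilibrium: 57 - Q = 22 + 2Q gives Q* = 11.6667, P* = 45.3333.
A tax on sellers shifts supply up by 23: 57 - Q = 22 + 2Q + 23, so Q_t = 4. Buyers pay P_b = 53; sellers receive P_s = P_b - 23 = 30.
Tax revenue = t x Q_t = 23 x 4 = 92.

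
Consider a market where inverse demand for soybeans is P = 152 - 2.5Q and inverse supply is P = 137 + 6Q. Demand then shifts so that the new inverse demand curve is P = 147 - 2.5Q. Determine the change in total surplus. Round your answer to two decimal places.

Initial equilibrium: Q_0 = 1.7647, P_0 = 147.5882; CS_0 = (1/2)(1.7647)(4.4118) = 3.8927, PS_0 = (1/2)(1.7647)(10.5882) = 9.3426.
New equilibrium: 147 - 2.5Q = 137 + 6Q gives Q_1 = 1.1765, P_1 = 144.0588; CS_1 = 1.7301, PS_1 = 4.1522.
Change in total surplus = (1.7301 + 4.1522) - (3.8927 + 9.3426) = -7.3529.

-7.35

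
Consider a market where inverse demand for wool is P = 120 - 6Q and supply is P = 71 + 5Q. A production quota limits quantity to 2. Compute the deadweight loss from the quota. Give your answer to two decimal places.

33.14

Without the quota, 120 - 6Q = 71 + 5Q gives Q* = 4.4545.
At Q = 2 the demand price is 120 - 6(2) = 108 and the supply price is 71 + 5(2) = 81.
Deadweight loss is the triangle between the curves from 2 to 4.4545: (1/2)(108 - 81)(4.4545 - 2) = 33.1364.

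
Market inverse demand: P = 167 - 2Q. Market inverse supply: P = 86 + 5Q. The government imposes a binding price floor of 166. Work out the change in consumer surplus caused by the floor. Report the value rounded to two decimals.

Free-market equilibrium: 167 - 2Q = 86 + 5Q gives Q* = 11.5714, P* = 143.8571.
At the floor price 166, quantity demanded is (167 - 166)/2 = 0.5; demand is the short side, so Q = 0.5 trades at P = 166.
CS goes from (1/2)(11.5714)(23.1429) = 133.898 to 0.25 (computed as (167 - 166)(0.5) - (1/2)(2)(0.5)^2), a change of -133.648.

-133.65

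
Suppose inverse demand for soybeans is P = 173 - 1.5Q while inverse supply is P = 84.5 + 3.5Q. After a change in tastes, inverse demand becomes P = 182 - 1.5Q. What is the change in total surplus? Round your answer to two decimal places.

167.40

Initial equilibrium: Q_0 = 17.7, P_0 = 146.45; CS_0 = (1/2)(17.7)(26.55) = 234.9675, PS_0 = (1/2)(17.7)(61.95) = 548.2575.
New equilibrium: 182 - 1.5Q = 84.5 + 3.5Q gives Q_1 = 19.5, P_1 = 152.75; CS_1 = 285.1875, PS_1 = 665.4375.
Change in total surplus = (285.1875 + 665.4375) - (234.9675 + 548.2575) = 167.4.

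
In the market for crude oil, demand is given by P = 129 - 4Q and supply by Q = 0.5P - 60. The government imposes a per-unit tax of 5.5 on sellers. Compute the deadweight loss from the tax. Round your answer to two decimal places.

2.52

Rewriting supply in inverse form: P = 120 + 2Q.
Without the tax, 129 - 4Q = 120 + 2Q so Q* = 1.5 and P* = 123.
A tax on sellers shifts supply up by 5.5: 129 - 4Q = 120 + 2Q + 5.5, so Q_t = 0.5833. Buyers pay P_b = 126.6667; sellers receive P_s = P_b - 5.5 = 121.1667.
The welfare triangle lost has base Q* - Q_t = 0.9167 and height t = 5.5, so DWL = (1/2)(0.9167)(5.5) = 2.5208.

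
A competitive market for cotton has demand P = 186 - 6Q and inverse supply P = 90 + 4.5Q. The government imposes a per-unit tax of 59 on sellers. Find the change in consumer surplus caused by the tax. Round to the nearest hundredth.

-213.52

Pre-tax equilibrium: 186 - 6Q = 90 + 4.5Q gives Q* = 9.1429, P* = 131.1429.
With the tax, sellers need 59 more per unit: 186 - 6Q = 90 + 4.5Q + 59, so Q_t = 3.5238. Buyers pay P_b = 164.8571; sellers receive P_s = P_b - 59 = 105.8571.
Consumers lose the trapezoid between P* and P_b out to Q_t plus the triangle from Q_t to Q*: change in CS = 37.2517 - 250.7755 = -213.5238.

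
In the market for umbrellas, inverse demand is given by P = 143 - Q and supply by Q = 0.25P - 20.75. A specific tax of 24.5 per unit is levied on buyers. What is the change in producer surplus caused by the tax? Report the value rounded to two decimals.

Rewriting supply in inverse form: P = 83 + 4Q.
Without the tax, 143 - Q = 83 + 4Q so Q* = 12 and P* = 131.
With the tax, buyers' net willingness to pay falls by 24.5: (143 - 24.5) - Q = 83 + 4Q, so Q_t = 7.1. Buyers pay P_b = 135.9; sellers receive P_s = P_b - 24.5 = 111.4.
PS falls from (1/2)(12)(48) = 288 to (1/2)(7.1)(28.4) = 100.82, a change of -187.18.

-187.18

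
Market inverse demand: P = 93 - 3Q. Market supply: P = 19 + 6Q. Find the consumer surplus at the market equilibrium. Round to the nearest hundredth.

101.41

Equilibrium: 93 - 3Q = 19 + 6Q, so Q* = 8.2222 and P* = 68.3333.
Consumer surplus is the triangle under demand above P*: (1/2)(8.2222)(93 - 68.3333) = (1/2)(8.2222)(24.6667) = 101.4074.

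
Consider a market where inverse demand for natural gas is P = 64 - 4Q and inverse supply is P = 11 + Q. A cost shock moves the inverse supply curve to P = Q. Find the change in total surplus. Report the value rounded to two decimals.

Initial equilibrium: Q_0 = 10.6, P_0 = 21.6; CS_0 = (1/2)(10.6)(42.4) = 224.72, PS_0 = (1/2)(10.6)(10.6) = 56.18.
New equilibrium: 64 - 4Q = Q gives Q_1 = 12.8, P_1 = 12.8; CS_1 = 327.68, PS_1 = 81.92.
Change in total surplus = (327.68 + 81.92) - (224.72 + 56.18) = 128.7.

128.70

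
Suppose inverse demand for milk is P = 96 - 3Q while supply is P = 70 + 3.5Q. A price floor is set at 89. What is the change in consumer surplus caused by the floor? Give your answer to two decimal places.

-15.83

Without the control, 96 - 3Q = 70 + 3.5Q so Q* = 4 and P* = 84.
At the floor price 89, quantity demanded is (96 - 89)/3 = 2.3333; demand is the short side, so Q = 2.3333 trades at P = 89.
CS goes from (1/2)(4)(12) = 24 to 8.1667 (computed as (96 - 89)(2.3333) - (1/2)(3)(2.3333)^2), a change of -15.8333.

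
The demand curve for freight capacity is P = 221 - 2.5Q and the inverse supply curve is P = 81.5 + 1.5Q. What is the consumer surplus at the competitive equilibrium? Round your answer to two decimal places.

1520.33

Setting demand equal to supply, 139.5 = 4Q, so Q* = 34.875 and P* = 133.8125.
Consumer surplus is the triangle under demand above P*: (1/2)(34.875)(221 - 133.8125) = (1/2)(34.875)(87.1875) = 1520.332.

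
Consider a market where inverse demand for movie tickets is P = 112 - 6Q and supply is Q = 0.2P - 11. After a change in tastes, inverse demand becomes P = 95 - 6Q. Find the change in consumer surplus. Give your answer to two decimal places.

Rewriting supply in inverse form: P = 55 + 5Q.
Initial equilibrium: Q_0 = 5.1818, P_0 = 80.9091; CS_0 = (1/2)(5.1818)(31.0909) = 80.5537, PS_0 = (1/2)(5.1818)(25.9091) = 67.1281.
New equilibrium: 95 - 6Q = 55 + 5Q gives Q_1 = 3.6364, P_1 = 73.1818; CS_1 = 39.6694, PS_1 = 33.0579.
Change in consumer surplus = 39.6694 - 80.5537 = -40.8843.

-40.88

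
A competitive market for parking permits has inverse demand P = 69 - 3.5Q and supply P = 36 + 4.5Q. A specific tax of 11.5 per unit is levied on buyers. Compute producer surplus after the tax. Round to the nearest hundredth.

Pre-tax equilibrium: 69 - 3.5Q = 36 + 4.5Q gives Q* = 4.125, P* = 54.5625.
A tax on buyers shifts demand down by 11.5: (69 - 11.5) - 3.5Q = 36 + 4.5Q, so Q_t = 2.6875. Buyers pay P_b = 59.5938; sellers receive P_s = P_b - 11.5 = 48.0938.
PS = (1/2)(Q_t)(P_s - 36) = (1/2)(2.6875)(12.0938) = 16.251.

16.25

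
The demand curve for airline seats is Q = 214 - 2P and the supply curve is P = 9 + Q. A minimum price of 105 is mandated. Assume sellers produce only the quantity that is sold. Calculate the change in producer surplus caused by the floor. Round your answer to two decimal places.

-1758.22

Rewriting demand in inverse form: P = 107 - 0.5Q.
Free-market equilibrium: 107 - 0.5Q = 9 + Q gives Q* = 65.3333, P* = 74.3333.
At P = 105, buyers demand (107 - 105)/0.5 = 4 while sellers would supply more, so the quantity traded is 4 at price 105.
PS goes from (1/2)(65.3333)(65.3333) = 2134.2222 to 376 (computed as (105 - 9)(4) - (1/2)(1)(4)^2), a change of -1758.2222.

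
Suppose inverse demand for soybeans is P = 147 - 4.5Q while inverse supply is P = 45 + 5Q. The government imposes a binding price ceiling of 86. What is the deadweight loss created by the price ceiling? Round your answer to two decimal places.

Without the control, 147 - 4.5Q = 45 + 5Q so Q* = 10.7368 and P* = 98.6842.
At P = 86, sellers supply (86 - 45)/5 = 8.2 while buyers want more, so the quantity traded is 8.2 at price 86.
At Q = 8.2 the demand price is 110.1 and the supply price is 86. Deadweight loss is the triangle between the curves from 8.2 to 10.7368: (1/2)(110.1 - 86)(10.7368 - 8.2) = 30.5689.

30.57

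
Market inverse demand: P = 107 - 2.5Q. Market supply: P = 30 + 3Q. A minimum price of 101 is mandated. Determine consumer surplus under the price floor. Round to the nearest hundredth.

Free-market equilibrium: 107 - 2.5Q = 30 + 3Q gives Q* = 14, P* = 72.
At P = 101, buyers demand (107 - 101)/2.5 = 2.4 while sellers would supply more, so the quantity traded is 2.4 at price 101.
CS is the triangle under demand above 101: (1/2)(2.4)(107 - 101) = 7.2.

7.20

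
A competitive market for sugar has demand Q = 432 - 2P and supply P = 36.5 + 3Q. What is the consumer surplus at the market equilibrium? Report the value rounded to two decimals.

Rewriting demand in inverse form: P = 216 - 0.5Q.
Setting demand equal to supply, 179.5 = 3.5Q, so Q* = 51.2857 and P* = 190.3571.
Consumer surplus is the triangle under demand above P*: (1/2)(51.2857)(216 - 190.3571) = (1/2)(51.2857)(25.6429) = 657.5561.

657.56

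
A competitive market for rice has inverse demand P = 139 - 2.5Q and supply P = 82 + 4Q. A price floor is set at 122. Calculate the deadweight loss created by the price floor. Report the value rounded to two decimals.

12.60

Without the control, 139 - 2.5Q = 82 + 4Q so Q* = 8.7692 and P* = 117.0769.
At P = 122, buyers demand (139 - 122)/2.5 = 6.8 while sellers would supply more, so the quantity traded is 6.8 at price 122.
At Q = 6.8 the demand price is 122 and the supply price is 109.2. Deadweight loss is the triangle between the curves from 6.8 to 8.7692: (1/2)(122 - 109.2)(8.7692 - 6.8) = 12.6031.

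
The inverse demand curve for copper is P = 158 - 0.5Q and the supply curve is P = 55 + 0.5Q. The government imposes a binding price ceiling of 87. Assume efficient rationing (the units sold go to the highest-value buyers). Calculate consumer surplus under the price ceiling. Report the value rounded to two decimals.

3520.00

Without the control, 158 - 0.5Q = 55 + 0.5Q so Q* = 103 and P* = 106.5.
At the ceiling price 87, quantity supplied is (87 - 55)/0.5 = 64; supply is the short side, so Q = 64 trades at P = 87.
The demand price at Q = 64 is 126. CS is the trapezoid between demand and 87 over [0, 64]: (1/2)[(158 - 87) + (126 - 87)](64) = 3520.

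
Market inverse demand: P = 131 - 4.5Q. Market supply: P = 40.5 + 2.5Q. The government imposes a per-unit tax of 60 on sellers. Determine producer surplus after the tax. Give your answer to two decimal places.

Pre-tax equilibrium: 131 - 4.5Q = 40.5 + 2.5Q gives Q* = 12.9286, P* = 72.8214.
A tax on sellers shifts supply up by 60: 131 - 4.5Q = 40.5 + 2.5Q + 60, so Q_t = 4.3571. Buyers pay P_b = 111.3929; sellers receive P_s = P_b - 60 = 51.3929.
PS = (1/2)(Q_t)(P_s - 40.5) = (1/2)(4.3571)(10.8929) = 23.7309.

23.73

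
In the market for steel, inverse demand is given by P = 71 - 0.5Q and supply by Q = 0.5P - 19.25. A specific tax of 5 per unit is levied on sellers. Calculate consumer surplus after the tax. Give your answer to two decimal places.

30.25

Rewriting supply in inverse form: P = 38.5 + 2Q.
Without the tax, 71 - 0.5Q = 38.5 + 2Q so Q* = 13 and P* = 64.5.
With the tax, sellers need 5 more per unit: 71 - 0.5Q = 38.5 + 2Q + 5, so Q_t = 11. Buyers pay P_b = 65.5; sellers receive P_s = P_b - 5 = 60.5.
CS = (1/2)(Q_t)(71 - P_b) = (1/2)(11)(5.5) = 30.25.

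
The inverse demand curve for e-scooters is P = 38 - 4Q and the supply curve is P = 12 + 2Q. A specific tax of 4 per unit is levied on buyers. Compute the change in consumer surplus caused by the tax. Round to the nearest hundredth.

-10.67

Pre-tax equilibrium: 38 - 4Q = 12 + 2Q gives Q* = 4.3333, P* = 20.6667.
With the tax, buyers' net willingness to pay falls by 4: (38 - 4) - 4Q = 12 + 2Q, so Q_t = 3.6667. Buyers pay P_b = 23.3333; sellers receive P_s = P_b - 4 = 19.3333.
Consumers lose the trapezoid between P* and P_b out to Q_t plus the triangle from Q_t to Q*: change in CS = 26.8889 - 37.5556 = -10.6667.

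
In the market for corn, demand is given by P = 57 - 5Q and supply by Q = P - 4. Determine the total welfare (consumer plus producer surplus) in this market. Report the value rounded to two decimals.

Rewriting supply in inverse form: P = 4 + Q.
Setting demand equal to supply, 53 = 6Q, so Q* = 8.8333 and P* = 12.8333.
CS = (1/2)(8.8333)(44.1667) = 195.0694 and PS = (1/2)(8.8333)(8.8333) = 39.0139, so total surplus = 234.0833.

234.08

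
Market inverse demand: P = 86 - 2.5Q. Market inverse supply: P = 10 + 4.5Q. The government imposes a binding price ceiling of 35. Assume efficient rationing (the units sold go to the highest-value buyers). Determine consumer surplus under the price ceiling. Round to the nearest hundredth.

244.75

Free-market equilibrium: 86 - 2.5Q = 10 + 4.5Q gives Q* = 10.8571, P* = 58.8571.
At the ceiling price 35, quantity supplied is (35 - 10)/4.5 = 5.5556; supply is the short side, so Q = 5.5556 trades at P = 35.
The demand price at Q = 5.5556 is 72.1111. CS is the trapezoid between demand and 35 over [0, 5.5556]: (1/2)[(86 - 35) + (72.1111 - 35)](5.5556) = 244.7531.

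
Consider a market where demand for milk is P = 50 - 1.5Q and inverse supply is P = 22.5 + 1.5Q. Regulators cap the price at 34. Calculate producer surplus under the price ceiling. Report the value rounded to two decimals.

44.08

Without the control, 50 - 1.5Q = 22.5 + 1.5Q so Q* = 9.1667 and P* = 36.25.
At P = 34, sellers supply (34 - 22.5)/1.5 = 7.6667 while buyers want more, so the quantity traded is 7.6667 at price 34.
PS is the triangle above supply below 34: (1/2)(7.6667)(34 - 22.5) = 44.0833.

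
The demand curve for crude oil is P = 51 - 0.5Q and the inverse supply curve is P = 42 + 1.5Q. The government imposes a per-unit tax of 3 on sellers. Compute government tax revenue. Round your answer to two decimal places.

Pre-tax equilibrium: 51 - 0.5Q = 42 + 1.5Q gives Q* = 4.5, P* = 48.75.
A tax on sellers shifts supply up by 3: 51 - 0.5Q = 42 + 1.5Q + 3, so Q_t = 3. Buyers pay P_b = 49.5; sellers receive P_s = P_b - 3 = 46.5.
Tax revenue = t x Q_t = 3 x 3 = 9.

9.00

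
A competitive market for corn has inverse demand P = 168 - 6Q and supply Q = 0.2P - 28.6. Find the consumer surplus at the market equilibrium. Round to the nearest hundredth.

15.50

Rewriting supply in inverse form: P = 143 + 5Q.
Set 168 - 6Q = 143 + 5Q, which gives 25 = 11Q, so Q* = 2.2727 and P* = 168 - 6(2.2727) = 154.3636.
The demand choke price is 168, so CS = (1/2)(Q*)(168 - P*) = (1/2)(2.2727)(13.6364) = 15.4959.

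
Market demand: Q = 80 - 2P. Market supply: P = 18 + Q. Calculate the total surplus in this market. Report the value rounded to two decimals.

161.33

Rewriting demand in inverse form: P = 40 - 0.5Q.
Setting demand equal to supply, 22 = 1.5Q, so Q* = 14.6667 and P* = 32.6667.
Total surplus is the full triangle between the curves from 0 to Q*: (1/2)(14.6667)(40 - 18) = 161.3333.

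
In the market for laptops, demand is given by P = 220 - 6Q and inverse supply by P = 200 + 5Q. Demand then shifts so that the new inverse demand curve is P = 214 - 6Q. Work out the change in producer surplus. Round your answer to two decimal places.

Initial equilibrium: Q_0 = 1.8182, P_0 = 209.0909; CS_0 = (1/2)(1.8182)(10.9091) = 9.9174, PS_0 = (1/2)(1.8182)(9.0909) = 8.2645.
New equilibrium: 214 - 6Q = 200 + 5Q gives Q_1 = 1.2727, P_1 = 206.3636; CS_1 = 4.8595, PS_1 = 4.0496.
Change in producer surplus = 4.0496 - 8.2645 = -4.2149.

-4.21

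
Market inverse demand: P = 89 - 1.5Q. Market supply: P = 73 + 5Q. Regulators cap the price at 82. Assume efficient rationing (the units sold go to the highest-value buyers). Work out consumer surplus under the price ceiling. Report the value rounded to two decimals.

10.17

Free-market equilibrium: 89 - 1.5Q = 73 + 5Q gives Q* = 2.4615, P* = 85.3077.
At the ceiling price 82, quantity supplied is (82 - 73)/5 = 1.8; supply is the short side, so Q = 1.8 trades at P = 82.
The demand price at Q = 1.8 is 86.3. CS is the trapezoid between demand and 82 over [0, 1.8]: (1/2)[(89 - 82) + (86.3 - 82)](1.8) = 10.17.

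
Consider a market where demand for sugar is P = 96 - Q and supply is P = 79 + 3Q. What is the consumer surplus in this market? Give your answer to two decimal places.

9.03

Setting demand equal to supply, 17 = 4Q, so Q* = 4.25 and P* = 91.75.
CS is the area between the demand curve and P* from 0 to Q*: (1/2)(4.25)(4.25) = 9.0312.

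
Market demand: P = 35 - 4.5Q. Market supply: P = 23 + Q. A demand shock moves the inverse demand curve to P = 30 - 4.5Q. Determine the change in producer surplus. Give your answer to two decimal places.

Initial equilibrium: Q_0 = 2.1818, P_0 = 25.1818; CS_0 = (1/2)(2.1818)(9.8182) = 10.7107, PS_0 = (1/2)(2.1818)(2.1818) = 2.3802.
New equilibrium: 30 - 4.5Q = 23 + Q gives Q_1 = 1.2727, P_1 = 24.2727; CS_1 = 3.6446, PS_1 = 0.8099.
Change in producer surplus = 0.8099 - 2.3802 = -1.5702.

-1.57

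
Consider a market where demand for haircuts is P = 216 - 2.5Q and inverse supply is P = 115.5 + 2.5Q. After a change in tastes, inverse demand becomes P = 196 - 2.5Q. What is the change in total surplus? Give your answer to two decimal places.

Initial equilibrium: Q_0 = 20.1, P_0 = 165.75; CS_0 = (1/2)(20.1)(50.25) = 505.0125, PS_0 = (1/2)(20.1)(50.25) = 505.0125.
New equilibrium: 196 - 2.5Q = 115.5 + 2.5Q gives Q_1 = 16.1, P_1 = 155.75; CS_1 = 324.0125, PS_1 = 324.0125.
Change in total surplus = (324.0125 + 324.0125) - (505.0125 + 505.0125) = -362.

-362.00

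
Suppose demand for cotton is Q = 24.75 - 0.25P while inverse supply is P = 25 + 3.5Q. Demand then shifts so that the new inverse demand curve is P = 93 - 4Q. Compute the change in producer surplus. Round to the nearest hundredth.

Rewriting demand in inverse form: P = 99 - 4Q.
Initial equilibrium: Q_0 = 9.8667, P_0 = 59.5333; CS_0 = (1/2)(9.8667)(39.4667) = 194.7022, PS_0 = (1/2)(9.8667)(34.5333) = 170.3644.
New equilibrium: 93 - 4Q = 25 + 3.5Q gives Q_1 = 9.0667, P_1 = 56.7333; CS_1 = 164.4089, PS_1 = 143.8578.
Change in producer surplus = 143.8578 - 170.3644 = -26.5067.

-26.51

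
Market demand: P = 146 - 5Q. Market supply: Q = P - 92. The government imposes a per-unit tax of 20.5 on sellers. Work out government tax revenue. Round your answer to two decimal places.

114.46

Rewriting supply in inverse form: P = 92 + Q.
Pre-tax equilibrium: 146 - 5Q = 92 + Q gives Q* = 9, P* = 101.
With the tax, sellers need 20.5 more per unit: 146 - 5Q = 92 + Q + 20.5, so Q_t = 5.5833. Buyers pay P_b = 118.0833; sellers receive P_s = P_b - 20.5 = 97.5833.
Revenue is the tax times quantity traded: 20.5 x 5.5833 = 114.4583.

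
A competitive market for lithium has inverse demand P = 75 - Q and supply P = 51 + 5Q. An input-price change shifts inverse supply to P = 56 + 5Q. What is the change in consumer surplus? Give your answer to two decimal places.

Initial equilibrium: Q_0 = 4, P_0 = 71; CS_0 = (1/2)(4)(4) = 8, PS_0 = (1/2)(4)(20) = 40.
New equilibrium: 75 - Q = 56 + 5Q gives Q_1 = 3.1667, P_1 = 71.8333; CS_1 = 5.0139, PS_1 = 25.0694.
Change in consumer surplus = 5.0139 - 8 = -2.9861.

-2.99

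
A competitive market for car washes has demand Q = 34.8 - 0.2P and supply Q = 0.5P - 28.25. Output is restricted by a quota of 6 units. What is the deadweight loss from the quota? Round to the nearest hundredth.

Rewriting demand in inverse form: P = 174 - 5Q.
Rewriting supply in inverse form: P = 56.5 + 2Q.
Without the quota, 174 - 5Q = 56.5 + 2Q gives Q* = 16.7857.
At Q = 6 the demand price is 174 - 5(6) = 144 and the supply price is 56.5 + 2(6) = 68.5.
Deadweight loss is the triangle between the curves from 6 to 16.7857: (1/2)(144 - 68.5)(16.7857 - 6) = 407.1607.

407.16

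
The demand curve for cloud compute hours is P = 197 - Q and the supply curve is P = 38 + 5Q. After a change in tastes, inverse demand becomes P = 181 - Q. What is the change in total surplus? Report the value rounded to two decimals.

-402.67

Initial equilibrium: Q_0 = 26.5, P_0 = 170.5; CS_0 = (1/2)(26.5)(26.5) = 351.125, PS_0 = (1/2)(26.5)(132.5) = 1755.625.
New equilibrium: 181 - Q = 38 + 5Q gives Q_1 = 23.8333, P_1 = 157.1667; CS_1 = 284.0139, PS_1 = 1420.0694.
Change in total surplus = (284.0139 + 1420.0694) - (351.125 + 1755.625) = -402.6667.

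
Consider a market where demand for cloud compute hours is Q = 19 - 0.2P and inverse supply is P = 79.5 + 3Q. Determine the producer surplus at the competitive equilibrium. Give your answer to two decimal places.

5.63

Rewriting demand in inverse form: P = 95 - 5Q.
Equilibrium: 95 - 5Q = 79.5 + 3Q, so Q* = 1.9375 and P* = 85.3125.
The supply curve's price intercept is 79.5, so PS = (1/2)(Q*)(P* - 79.5) = (1/2)(1.9375)(5.8125) = 5.6309.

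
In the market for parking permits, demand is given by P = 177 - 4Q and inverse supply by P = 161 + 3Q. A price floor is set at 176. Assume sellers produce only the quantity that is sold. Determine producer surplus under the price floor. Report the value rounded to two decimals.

3.66

Without the control, 177 - 4Q = 161 + 3Q so Q* = 2.2857 and P* = 167.8571.
At P = 176, buyers demand (177 - 176)/4 = 0.25 while sellers would supply more, so the quantity traded is 0.25 at price 176.
The supply price at Q = 0.25 is 161.75. PS is the trapezoid between 176 and supply over [0, 0.25]: (1/2)[(176 - 161) + (176 - 161.75)](0.25) = 3.6562.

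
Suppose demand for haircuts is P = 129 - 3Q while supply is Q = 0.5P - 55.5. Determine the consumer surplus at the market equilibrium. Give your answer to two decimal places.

Rewriting supply in inverse form: P = 111 + 2Q.
Set 129 - 3Q = 111 + 2Q, which gives 18 = 5Q, so Q* = 3.6 and P* = 129 - 3(3.6) = 118.2.
CS is the area between the demand curve and P* from 0 to Q*: (1/2)(3.6)(10.8) = 19.44.

19.44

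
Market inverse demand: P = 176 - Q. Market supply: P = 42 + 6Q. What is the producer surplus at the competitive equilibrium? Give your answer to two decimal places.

Setting demand equal to supply, 134 = 7Q, so Q* = 19.1429 and P* = 156.8571.
The supply curve's price intercept is 42, so PS = (1/2)(Q*)(P* - 42) = (1/2)(19.1429)(114.8571) = 1099.3469.

1099.35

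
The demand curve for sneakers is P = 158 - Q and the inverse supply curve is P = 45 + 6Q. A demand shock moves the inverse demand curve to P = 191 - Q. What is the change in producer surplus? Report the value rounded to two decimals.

Initial equilibrium: Q_0 = 16.1429, P_0 = 141.8571; CS_0 = (1/2)(16.1429)(16.1429) = 130.2959, PS_0 = (1/2)(16.1429)(96.8571) = 781.7755.
New equilibrium: 191 - Q = 45 + 6Q gives Q_1 = 20.8571, P_1 = 170.1429; CS_1 = 217.5102, PS_1 = 1305.0612.
Change in producer surplus = 1305.0612 - 781.7755 = 523.2857.

523.29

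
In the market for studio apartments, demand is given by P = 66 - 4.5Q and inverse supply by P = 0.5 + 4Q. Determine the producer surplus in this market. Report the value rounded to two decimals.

118.76

Setting demand equal to supply, 65.5 = 8.5Q, so Q* = 7.7059 and P* = 31.3235.
PS is the area between P* and the supply curve from 0 to Q*: (1/2)(7.7059)(30.8235) = 118.7612.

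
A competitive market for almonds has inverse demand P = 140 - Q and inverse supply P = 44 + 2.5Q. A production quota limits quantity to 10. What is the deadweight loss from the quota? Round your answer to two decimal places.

531.57

Unrestricted equilibrium: Q* = (140 - 44)/(1 + 2.5) = 27.4286.
At Q = 10 the demand price is 140 - (10) = 130 and the supply price is 44 + 2.5(10) = 69.
DWL = (1/2)(gap between curves at 10) x (Q* - 10) = (1/2)(61)(17.4286) = 531.5714.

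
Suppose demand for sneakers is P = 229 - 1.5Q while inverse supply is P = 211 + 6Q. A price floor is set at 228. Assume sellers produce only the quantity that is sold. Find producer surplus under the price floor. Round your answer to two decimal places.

10.00

Without the control, 229 - 1.5Q = 211 + 6Q so Q* = 2.4 and P* = 225.4.
At the floor price 228, quantity demanded is (229 - 228)/1.5 = 0.6667; demand is the short side, so Q = 0.6667 trades at P = 228.
The supply price at Q = 0.6667 is 215. PS is the trapezoid between 228 and supply over [0, 0.6667]: (1/2)[(228 - 211) + (228 - 215)](0.6667) = 10.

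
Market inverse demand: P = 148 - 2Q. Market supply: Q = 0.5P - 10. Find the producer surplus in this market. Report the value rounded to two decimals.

Rewriting supply in inverse form: P = 20 + 2Q.
Set 148 - 2Q = 20 + 2Q, which gives 128 = 4Q, so Q* = 32 and P* = 148 - 2(32) = 84.
Producer surplus is the triangle above supply below P*: (1/2)(32)(84 - 20) = (1/2)(32)(64) = 1024.

1024.00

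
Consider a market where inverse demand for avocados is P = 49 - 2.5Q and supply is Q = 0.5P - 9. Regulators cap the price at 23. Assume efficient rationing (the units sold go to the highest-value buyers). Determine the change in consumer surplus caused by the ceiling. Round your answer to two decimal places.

Rewriting supply in inverse form: P = 18 + 2Q.
Free-market equilibrium: 49 - 2.5Q = 18 + 2Q gives Q* = 6.8889, P* = 31.7778.
At the ceiling price 23, quantity supplied is (23 - 18)/2 = 2.5; supply is the short side, so Q = 2.5 trades at P = 23.
CS goes from (1/2)(6.8889)(17.2222) = 59.321 to 57.1875 (computed as (49 - 23)(2.5) - (1/2)(2.5)(2.5)^2), a change of -2.1335.

-2.13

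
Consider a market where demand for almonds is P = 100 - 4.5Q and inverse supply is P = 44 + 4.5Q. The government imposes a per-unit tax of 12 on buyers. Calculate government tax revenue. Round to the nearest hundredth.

Pre-tax equilibrium: 100 - 4.5Q = 44 + 4.5Q gives Q* = 6.2222, P* = 72.
A tax on buyers shifts demand down by 12: (100 - 12) - 4.5Q = 44 + 4.5Q, so Q_t = 4.8889. Buyers pay P_b = 78; sellers receive P_s = P_b - 12 = 66.
Revenue is the tax times quantity traded: 12 x 4.8889 = 58.6667.

58.67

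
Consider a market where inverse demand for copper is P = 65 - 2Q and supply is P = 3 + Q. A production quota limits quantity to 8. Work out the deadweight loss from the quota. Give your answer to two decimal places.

240.67

Unrestricted equilibrium: Q* = (65 - 3)/(2 + 1) = 20.6667.
At Q = 8 the demand price is 65 - 2(8) = 49 and the supply price is 3 + (8) = 11.
Deadweight loss is the triangle between the curves from 8 to 20.6667: (1/2)(49 - 11)(20.6667 - 8) = 240.6667.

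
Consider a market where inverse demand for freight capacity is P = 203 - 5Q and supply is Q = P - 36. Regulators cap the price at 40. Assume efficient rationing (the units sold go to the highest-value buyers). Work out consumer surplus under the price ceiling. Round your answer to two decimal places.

Rewriting supply in inverse form: P = 36 + Q.
Without the control, 203 - 5Q = 36 + Q so Q* = 27.8333 and P* = 63.8333.
At P = 40, sellers supply (40 - 36)/1 = 4 while buyers want more, so the quantity traded is 4 at price 40.
The demand price at Q = 4 is 183. CS is the trapezoid between demand and 40 over [0, 4]: (1/2)[(203 - 40) + (183 - 40)](4) = 612.

612.00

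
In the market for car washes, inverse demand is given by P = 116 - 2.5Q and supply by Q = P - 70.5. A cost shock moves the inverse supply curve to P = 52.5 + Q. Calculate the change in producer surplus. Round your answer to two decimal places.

80.08

Rewriting supply in inverse form: P = 70.5 + Q.
Initial equilibrium: Q_0 = 13, P_0 = 83.5; CS_0 = (1/2)(13)(32.5) = 211.25, PS_0 = (1/2)(13)(13) = 84.5.
New equilibrium: 116 - 2.5Q = 52.5 + Q gives Q_1 = 18.1429, P_1 = 70.6429; CS_1 = 411.4541, PS_1 = 164.5816.
Change in producer surplus = 164.5816 - 84.5 = 80.0816.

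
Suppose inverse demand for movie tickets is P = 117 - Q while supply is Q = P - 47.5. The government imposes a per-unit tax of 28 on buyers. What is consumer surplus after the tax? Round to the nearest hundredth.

215.28

Rewriting supply in inverse form: P = 47.5 + Q.
Without the tax, 117 - Q = 47.5 + Q so Q* = 34.75 and P* = 82.25.
With the tax, buyers' net willingness to pay falls by 28: (117 - 28) - Q = 47.5 + Q, so Q_t = 20.75. Buyers pay P_b = 96.25; sellers receive P_s = P_b - 28 = 68.25.
Consumer surplus is the triangle under demand above P_b: (1/2)(20.75)(117 - 96.25) = 215.2812.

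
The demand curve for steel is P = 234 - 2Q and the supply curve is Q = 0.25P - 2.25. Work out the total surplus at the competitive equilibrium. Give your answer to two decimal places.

4218.75

Rewriting supply in inverse form: P = 9 + 4Q.
Set 234 - 2Q = 9 + 4Q, which gives 225 = 6Q, so Q* = 37.5 and P* = 234 - 2(37.5) = 159.
Total surplus is the full triangle between the curves from 0 to Q*: (1/2)(37.5)(234 - 9) = 4218.75.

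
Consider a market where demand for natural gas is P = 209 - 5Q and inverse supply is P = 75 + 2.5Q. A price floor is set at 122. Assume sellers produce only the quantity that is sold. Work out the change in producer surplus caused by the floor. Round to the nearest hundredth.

40.33

Free-market equilibrium: 209 - 5Q = 75 + 2.5Q gives Q* = 17.8667, P* = 119.6667.
At the floor price 122, quantity demanded is (209 - 122)/5 = 17.4; demand is the short side, so Q = 17.4 trades at P = 122.
PS goes from (1/2)(17.8667)(44.6667) = 399.0222 to 439.35 (computed as (122 - 75)(17.4) - (1/2)(2.5)(17.4)^2), a change of 40.3278.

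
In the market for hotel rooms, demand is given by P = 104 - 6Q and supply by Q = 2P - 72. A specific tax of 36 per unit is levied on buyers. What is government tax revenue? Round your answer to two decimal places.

Rewriting supply in inverse form: P = 36 + 0.5Q.
Without the tax, 104 - 6Q = 36 + 0.5Q so Q* = 10.4615 and P* = 41.2308.
With the tax, buyers' net willingness to pay falls by 36: (104 - 36) - 6Q = 36 + 0.5Q, so Q_t = 4.9231. Buyers pay P_b = 74.4615; sellers receive P_s = P_b - 36 = 38.4615.
Tax revenue = t x Q_t = 36 x 4.9231 = 177.2308.

177.23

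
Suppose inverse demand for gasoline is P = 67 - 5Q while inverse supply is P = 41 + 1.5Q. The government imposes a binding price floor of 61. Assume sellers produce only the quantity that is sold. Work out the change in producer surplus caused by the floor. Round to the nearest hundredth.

Without the control, 67 - 5Q = 41 + 1.5Q so Q* = 4 and P* = 47.
At P = 61, buyers demand (67 - 61)/5 = 1.2 while sellers would supply more, so the quantity traded is 1.2 at price 61.
PS goes from (1/2)(4)(6) = 12 to 22.92 (computed as (61 - 41)(1.2) - (1/2)(1.5)(1.2)^2), a change of 10.92.

10.92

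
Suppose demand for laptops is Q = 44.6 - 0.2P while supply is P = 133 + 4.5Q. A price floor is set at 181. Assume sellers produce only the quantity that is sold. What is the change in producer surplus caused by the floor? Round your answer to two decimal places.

Rewriting demand in inverse form: P = 223 - 5Q.
Free-market equilibrium: 223 - 5Q = 133 + 4.5Q gives Q* = 9.4737, P* = 175.6316.
At P = 181, buyers demand (223 - 181)/5 = 8.4 while sellers would supply more, so the quantity traded is 8.4 at price 181.
PS goes from (1/2)(9.4737)(42.6316) = 201.9391 to 244.44 (computed as (181 - 133)(8.4) - (1/2)(4.5)(8.4)^2), a change of 42.5009.

42.50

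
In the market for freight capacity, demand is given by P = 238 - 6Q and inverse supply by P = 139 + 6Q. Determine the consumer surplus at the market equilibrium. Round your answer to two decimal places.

204.19

Set 238 - 6Q = 139 + 6Q, which gives 99 = 12Q, so Q* = 8.25 and P* = 238 - 6(8.25) = 188.5.
CS is the area between the demand curve and P* from 0 to Q*: (1/2)(8.25)(49.5) = 204.1875.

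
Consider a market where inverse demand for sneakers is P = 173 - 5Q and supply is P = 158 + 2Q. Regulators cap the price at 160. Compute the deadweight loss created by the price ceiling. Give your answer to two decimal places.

Without the control, 173 - 5Q = 158 + 2Q so Q* = 2.1429 and P* = 162.2857.
At P = 160, sellers supply (160 - 158)/2 = 1 while buyers want more, so the quantity traded is 1 at price 160.
The lost-trades triangle has base Q* - 1 = 1.1429 and height equal to the gap between the curves at Q = 1, which is 168 - 160 = 8. DWL = (1/2)(1.1429)(8) = 4.5714.

4.57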